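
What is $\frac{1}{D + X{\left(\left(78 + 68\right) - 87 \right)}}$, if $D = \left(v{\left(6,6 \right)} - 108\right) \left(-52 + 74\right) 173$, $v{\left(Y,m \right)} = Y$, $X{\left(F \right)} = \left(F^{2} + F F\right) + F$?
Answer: $- \frac{1}{381191} \approx -2.6234 \cdot 10^{-6}$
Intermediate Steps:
$X{\left(F \right)} = F + 2 F^{2}$ ($X{\left(F \right)} = \left(F^{2} + F^{2}\right) + F = 2 F^{2} + F = F + 2 F^{2}$)
$D = -388212$ ($D = \left(6 - 108\right) \left(-52 + 74\right) 173 = \left(-102\right) 22 \cdot 173 = \left(-2244\right) 173 = -388212$)
$\frac{1}{D + X{\left(\left(78 + 68\right) - 87 \right)}} = \frac{1}{-388212 + \left(\left(78 + 68\right) - 87\right) \left(1 + 2 \left(\left(78 + 68\right) - 87\right)\right)} = \frac{1}{-388212 + \left(146 - 87\right) \left(1 + 2 \left(146 - 87\right)\right)} = \frac{1}{-388212 + 59 \left(1 + 2 \cdot 59\right)} = \frac{1}{-388212 + 59 \left(1 + 118\right)} = \frac{1}{-388212 + 59 \cdot 119} = \frac{1}{-388212 + 7021} = \frac{1}{-381191} = - \frac{1}{381191}$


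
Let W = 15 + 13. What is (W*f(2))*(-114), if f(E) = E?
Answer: -6384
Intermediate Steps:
W = 28
(W*f(2))*(-114) = (28*2)*(-114) = 56*(-114) = -6384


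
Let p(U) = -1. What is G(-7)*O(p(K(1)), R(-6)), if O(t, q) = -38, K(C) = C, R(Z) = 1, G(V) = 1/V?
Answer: 38/7 ≈ 5.4286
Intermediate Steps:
G(-7)*O(p(K(1)), R(-6)) = -38/(-7) = -⅐*(-38) = 38/7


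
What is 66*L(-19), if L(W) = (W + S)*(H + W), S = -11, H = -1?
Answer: 39600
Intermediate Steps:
L(W) = (-1 + W)*(-11 + W) (L(W) = (W - 11)*(-1 + W) = (-11 + W)*(-1 + W) = (-1 + W)*(-11 + W))
66*L(-19) = 66*(11 + (-19)² - 12*(-19)) = 66*(11 + 361 + 228) = 66*600 = 39600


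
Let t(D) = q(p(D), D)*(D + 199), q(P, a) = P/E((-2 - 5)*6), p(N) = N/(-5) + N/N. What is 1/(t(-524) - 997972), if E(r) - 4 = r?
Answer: -38/37888551 ≈ -1.0029e-6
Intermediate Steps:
E(r) = 4 + r
p(N) = 1 - N/5 (p(N) = N*(-⅕) + 1 = -N/5 + 1 = 1 - N/5)
q(P, a) = -P/38 (q(P, a) = P/(4 + (-2 - 5)*6) = P/(4 - 7*6) = P/(4 - 42) = P/(-38) = P*(-1/38) = -P/38)
t(D) = (199 + D)*(-1/38 + D/190) (t(D) = (-(1 - D/5)/38)*(D + 199) = (-1/38 + D/190)*(199 + D) = (199 + D)*(-1/38 + D/190))
1/(t(-524) - 997972) = 1/((-5 - 524)*(199 - 524)/190 - 997972) = 1/((1/190)*(-529)*(-325) - 997972) = 1/(34385/38 - 997972) = 1/(-37888551/38) = -38/37888551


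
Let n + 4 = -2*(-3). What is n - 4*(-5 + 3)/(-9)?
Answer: 10/9 ≈ 1.1111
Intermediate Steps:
n = 2 (n = -4 - 2*(-3) = -4 + 6 = 2)
n - 4*(-5 + 3)/(-9) = 2 - 4*(-5 + 3)/(-9) = 2 - 4*(-2)*(-⅑) = 2 + 8*(-⅑) = 2 - 8/9 = 10/9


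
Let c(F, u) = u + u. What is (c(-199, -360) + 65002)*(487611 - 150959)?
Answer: 21640663864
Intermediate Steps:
c(F, u) = 2*u
(c(-199, -360) + 65002)*(487611 - 150959) = (2*(-360) + 65002)*(487611 - 150959) = (-720 + 65002)*336652 = 64282*336652 = 21640663864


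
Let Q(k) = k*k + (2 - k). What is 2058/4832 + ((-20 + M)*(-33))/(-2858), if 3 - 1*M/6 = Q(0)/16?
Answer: 1360815/3452464 ≈ 0.39416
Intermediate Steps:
Q(k) = 2 + k² - k (Q(k) = k² + (2 - k) = 2 + k² - k)
M = 69/4 (M = 18 - 6*(2 + 0² - 1*0)/16 = 18 - 6*(2 + 0 + 0)/16 = 18 - 12/16 = 18 - 6*⅛ = 18 - ¾ = 69/4 ≈ 17.250)
2058/4832 + ((-20 + M)*(-33))/(-2858) = 2058/4832 + ((-20 + 69/4)*(-33))/(-2858) = 2058*(1/4832) - 11/4*(-33)*(-1/2858) = 1029/2416 + (363/4)*(-1/2858) = 1029/2416 - 363/11432 = 1360815/3452464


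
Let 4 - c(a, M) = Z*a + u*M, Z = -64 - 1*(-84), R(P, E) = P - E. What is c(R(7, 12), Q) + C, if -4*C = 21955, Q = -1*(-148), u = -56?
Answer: 11613/4 ≈ 2903.3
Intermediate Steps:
Z = 20 (Z = -64 + 84 = 20)
Q = 148
C = -21955/4 (C = -¼*21955 = -21955/4 ≈ -5488.8)
c(a, M) = 4 - 20*a + 56*M (c(a, M) = 4 - (20*a - 56*M) = 4 - (-56*M + 20*a) = 4 + (-20*a + 56*M) = 4 - 20*a + 56*M)
c(R(7, 12), Q) + C = (4 - 20*(7 - 1*12) + 56*148) - 21955/4 = (4 - 20*(7 - 12) + 8288) - 21955/4 = (4 - 20*(-5) + 8288) - 21955/4 = (4 + 100 + 8288) - 21955/4 = 8392 - 21955/4 = 11613/4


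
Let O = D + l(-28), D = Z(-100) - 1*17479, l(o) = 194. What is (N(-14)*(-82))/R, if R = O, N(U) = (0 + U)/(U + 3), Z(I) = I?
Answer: 1148/191235 ≈ 0.0060031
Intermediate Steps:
N(U) = U/(3 + U)
D = -17579 (D = -100 - 1*17479 = -100 - 17479 = -17579)
O = -17385 (O = -17579 + 194 = -17385)
R = -17385
(N(-14)*(-82))/R = (-14/(3 - 14)*(-82))/(-17385) = (-14/(-11)*(-82))*(-1/17385) = (-14*(-1/11)*(-82))*(-1/17385) = ((14/11)*(-82))*(-1/17385) = -1148/11*(-1/17385) = 1148/191235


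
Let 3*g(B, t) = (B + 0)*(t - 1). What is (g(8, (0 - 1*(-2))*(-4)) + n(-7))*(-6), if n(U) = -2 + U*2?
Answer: 240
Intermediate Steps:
g(B, t) = B*(-1 + t)/3 (g(B, t) = ((B + 0)*(t - 1))/3 = (B*(-1 + t))/3 = B*(-1 + t)/3)
n(U) = -2 + 2*U
(g(8, (0 - 1*(-2))*(-4)) + n(-7))*(-6) = ((1/3)*8*(-1 + (0 - 1*(-2))*(-4)) + (-2 + 2*(-7)))*(-6) = ((1/3)*8*(-1 + (0 + 2)*(-4)) + (-2 - 14))*(-6) = ((1/3)*8*(-1 + 2*(-4)) - 16)*(-6) = ((1/3)*8*(-1 - 8) - 16)*(-6) = ((1/3)*8*(-9) - 16)*(-6) = (-24 - 16)*(-6) = -40*(-6) = 240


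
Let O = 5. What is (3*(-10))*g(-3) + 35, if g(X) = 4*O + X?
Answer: -475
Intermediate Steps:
g(X) = 20 + X (g(X) = 4*5 + X = 20 + X)
(3*(-10))*g(-3) + 35 = (3*(-10))*(20 - 3) + 35 = -30*17 + 35 = -510 + 35 = -475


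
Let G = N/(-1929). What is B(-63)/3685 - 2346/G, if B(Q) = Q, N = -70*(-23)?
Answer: 72504882/25795 ≈ 2810.8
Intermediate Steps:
N = 1610
G = -1610/1929 (G = 1610/(-1929) = 1610*(-1/1929) = -1610/1929 ≈ -0.83463)
B(-63)/3685 - 2346/G = -63/3685 - 2346/(-1610/1929) = -63*1/3685 - 2346*(-1929/1610) = -63/3685 + 98379/35 = 72504882/25795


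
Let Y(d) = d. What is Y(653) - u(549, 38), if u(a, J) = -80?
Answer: 733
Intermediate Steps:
Y(653) - u(549, 38) = 653 - 1*(-80) = 653 + 80 = 733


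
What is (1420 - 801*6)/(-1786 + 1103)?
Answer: 3386/683 ≈ 4.9575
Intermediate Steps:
(1420 - 801*6)/(-1786 + 1103) = (1420 - 4806)/(-683) = -3386*(-1/683) = 3386/683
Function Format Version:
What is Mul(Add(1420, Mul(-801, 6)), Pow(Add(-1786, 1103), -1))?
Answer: Rational(3386, 683) ≈ 4.9575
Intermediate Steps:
Mul(Add(1420, Mul(-801, 6)), Pow(Add(-1786, 1103), -1)) = Mul(Add(1420, -4806), Pow(-683, -1)) = Mul(-3386, Rational(-1, 683)) = Rational(3386, 683)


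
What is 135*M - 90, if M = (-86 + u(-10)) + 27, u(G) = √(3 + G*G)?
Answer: -8055 + 135*√103 ≈ -6684.9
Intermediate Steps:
u(G) = √(3 + G²)
M = -59 + √103 (M = (-86 + √(3 + (-10)²)) + 27 = (-86 + √(3 + 100)) + 27 = (-86 + √103) + 27 = -59 + √103 ≈ -48.851)
135*M - 90 = 135*(-59 + √103) - 90 = (-7965 + 135*√103) - 90 = -8055 + 135*√103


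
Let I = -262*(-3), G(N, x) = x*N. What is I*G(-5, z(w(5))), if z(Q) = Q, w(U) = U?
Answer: -19650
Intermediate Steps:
G(N, x) = N*x
I = 786
I*G(-5, z(w(5))) = 786*(-5*5) = 786*(-25) = -19650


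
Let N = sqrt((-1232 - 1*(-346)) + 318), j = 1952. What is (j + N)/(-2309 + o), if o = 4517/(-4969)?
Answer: -4849744/5738969 - 4969*I*sqrt(142)/5738969 ≈ -0.84505 - 0.010318*I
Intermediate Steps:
N = 2*I*sqrt(142) (N = sqrt((-1232 + 346) + 318) = sqrt(-886 + 318) = sqrt(-568) = 2*I*sqrt(142) ≈ 23.833*I)
o = -4517/4969 (o = 4517*(-1/4969) = -4517/4969 ≈ -0.90904)
(j + N)/(-2309 + o) = (1952 + 2*I*sqrt(142))/(-2309 - 4517/4969) = (1952 + 2*I*sqrt(142))/(-11477938/4969) = (1952 + 2*I*sqrt(142))*(-4969/11477938) = -4849744/5738969 - 4969*I*sqrt(142)/5738969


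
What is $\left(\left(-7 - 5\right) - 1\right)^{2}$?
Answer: $169$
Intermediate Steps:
$\left(\left(-7 - 5\right) - 1\right)^{2} = \left(-12 - 1\right)^{2} = \left(-13\right)^{2} = 169$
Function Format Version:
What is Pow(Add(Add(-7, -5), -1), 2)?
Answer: 169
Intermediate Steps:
Pow(Add(Add(-7, -5), -1), 2) = Pow(Add(-12, -1), 2) = Pow(-13, 2) = 169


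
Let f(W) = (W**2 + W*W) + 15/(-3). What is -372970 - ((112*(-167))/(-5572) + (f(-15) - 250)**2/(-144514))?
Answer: -10726066897797/28758286 ≈ -3.7297e+5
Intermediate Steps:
f(W) = -5 + 2*W**2 (f(W) = (W**2 + W**2) + 15*(-1/3) = 2*W**2 - 5 = -5 + 2*W**2)
-372970 - ((112*(-167))/(-5572) + (f(-15) - 250)**2/(-144514)) = -372970 - ((112*(-167))/(-5572) + ((-5 + 2*(-15)**2) - 250)**2/(-144514)) = -372970 - (-18704*(-1/5572) + ((-5 + 2*225) - 250)**2*(-1/144514)) = -372970 - (668/199 + ((-5 + 450) - 250)**2*(-1/144514)) = -372970 - (668/199 + (445 - 250)**2*(-1/144514)) = -372970 - (668/199 + 195**2*(-1/144514)) = -372970 - (668/199 + 38025*(-1/144514)) = -372970 - (668/199 - 38025/144514) = -372970 - 1*88968377/28758286 = -372970 - 88968377/28758286 = -10726066897797/28758286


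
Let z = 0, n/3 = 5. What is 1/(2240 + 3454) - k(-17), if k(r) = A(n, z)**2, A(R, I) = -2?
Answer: -22775/5694 ≈ -3.9998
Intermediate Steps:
n = 15 (n = 3*5 = 15)
k(r) = 4 (k(r) = (-2)**2 = 4)
1/(2240 + 3454) - k(-17) = 1/(2240 + 3454) - 1*4 = 1/5694 - 4 = -22775/5694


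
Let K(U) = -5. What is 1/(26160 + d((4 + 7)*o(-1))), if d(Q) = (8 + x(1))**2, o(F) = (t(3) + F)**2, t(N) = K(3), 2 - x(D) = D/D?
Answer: 1/26241 ≈ 3.8108e-5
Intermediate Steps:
x(D) = 1 (x(D) = 2 - D/D = 2 - 1*1 = 2 - 1 = 1)
t(N) = -5
o(F) = (-5 + F)**2
d(Q) = 81 (d(Q) = (8 + 1)**2 = 9**2 = 81)
1/(26160 + d((4 + 7)*o(-1))) = 1/(26160 + 81) = 1/26241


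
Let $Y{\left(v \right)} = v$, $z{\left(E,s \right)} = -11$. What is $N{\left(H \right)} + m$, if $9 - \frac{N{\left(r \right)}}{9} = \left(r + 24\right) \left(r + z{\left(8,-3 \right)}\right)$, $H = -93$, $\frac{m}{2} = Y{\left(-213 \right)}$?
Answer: $-64929$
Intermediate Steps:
$m = -426$ ($m = 2 \left(-213\right) = -426$)
$N{\left(r \right)} = 81 - 9 \left(-11 + r\right) \left(24 + r\right)$ ($N{\left(r \right)} = 81 - 9 \left(r + 24\right) \left(r - 11\right) = 81 - 9 \left(24 + r\right) \left(-11 + r\right) = 81 - 9 \left(-11 + r\right) \left(24 + r\right)$)
$N{\left(H \right)} + m = \left(2457 - -10881 - 9 \left(-93\right)^{2}\right) - 426 = \left(2457 + 10881 - 77841\right) - 426 = -64503 - 426 = -64929$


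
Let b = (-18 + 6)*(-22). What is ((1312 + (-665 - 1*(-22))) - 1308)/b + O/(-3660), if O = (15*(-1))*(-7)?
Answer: -13147/5368 ≈ -2.4491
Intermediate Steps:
O = 105 (O = -15*(-7) = 105)
b = 264 (b = -12*(-22) = 264)
((1312 + (-665 - 1*(-22))) - 1308)/b + O/(-3660) = ((1312 + (-665 - 1*(-22))) - 1308)/264 + 105/(-3660) = ((1312 + (-665 + 22)) - 1308)*(1/264) + 105*(-1/3660) = ((1312 - 643) - 1308)*(1/264) - 7/244 = (669 - 1308)*(1/264) - 7/244 = -639*1/264 - 7/244 = -213/88 - 7/244 = -13147/5368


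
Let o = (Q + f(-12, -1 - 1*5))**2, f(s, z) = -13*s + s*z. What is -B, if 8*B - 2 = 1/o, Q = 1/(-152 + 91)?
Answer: -386813019/1547237192 ≈ -0.25000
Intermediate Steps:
Q = -1/61 (Q = 1/(-61) = -1/61 ≈ -0.016393)
o = 193404649/3721 (o = (-1/61 - 12*(-13 + (-1 - 1*5)))**2 = (-1/61 - 12*(-13 + (-1 - 5)))**2 = (-1/61 - 12*(-13 - 6))**2 = (-1/61 - 12*(-19))**2 = (-1/61 + 228)**2 = (13907/61)**2 = 193404649/3721 ≈ 51977.)
B = 386813019/1547237192 (B = 1/4 + 1/(8*(193404649/3721)) = 1/4 + (1/8)*(3721/193404649) = 1/4 + 3721/1547237192 = 386813019/1547237192 ≈ 0.25000)
-B = -1*386813019/1547237192 = -386813019/1547237192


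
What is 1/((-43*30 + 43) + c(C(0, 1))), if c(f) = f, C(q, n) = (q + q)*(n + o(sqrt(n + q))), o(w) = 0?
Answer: -1/1247 ≈ -0.00080192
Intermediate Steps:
C(q, n) = 2*n*q (C(q, n) = (q + q)*(n + 0) = (2*q)*n = 2*n*q)
1/((-43*30 + 43) + c(C(0, 1))) = 1/((-43*30 + 43) + 2*1*0) = 1/((-1290 + 43) + 0) = 1/(-1247 + 0) = 1/(-1247) = -1/1247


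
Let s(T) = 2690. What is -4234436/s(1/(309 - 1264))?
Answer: -2117218/1345 ≈ -1574.1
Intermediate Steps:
-4234436/s(1/(309 - 1264)) = -4234436/2690 = -4234436*1/2690 = -2117218/1345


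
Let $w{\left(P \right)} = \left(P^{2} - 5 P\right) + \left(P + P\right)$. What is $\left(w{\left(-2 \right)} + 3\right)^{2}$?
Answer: $169$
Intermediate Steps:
$w{\left(P \right)} = P^{2} - 3 P$ ($w{\left(P \right)} = \left(P^{2} - 5 P\right) + 2 P = P^{2} - 3 P$)
$\left(w{\left(-2 \right)} + 3\right)^{2} = \left(- 2 \left(-3 - 2\right) + 3\right)^{2} = \left(\left(-2\right) \left(-5\right) + 3\right)^{2} = \left(10 + 3\right)^{2} = 13^{2} = 169$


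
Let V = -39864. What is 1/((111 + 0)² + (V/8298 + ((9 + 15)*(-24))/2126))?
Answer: 1470129/18105998533 ≈ 8.1196e-5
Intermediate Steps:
1/((111 + 0)² + (V/8298 + ((9 + 15)*(-24))/2126)) = 1/((111 + 0)² + (-39864/8298 + ((9 + 15)*(-24))/2126)) = 1/(111² + (-39864*1/8298 + (24*(-24))*(1/2126))) = 1/(12321 + (-6644/1383 - 576*1/2126)) = 1/(12321 + (-6644/1383 - 288/1063)) = 1/(12321 - 7460876/1470129) = 1/(18105998533/1470129) = 1470129/18105998533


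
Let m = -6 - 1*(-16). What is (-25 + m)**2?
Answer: 225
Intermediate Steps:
m = 10 (m = -6 + 16 = 10)
(-25 + m)**2 = (-25 + 10)**2 = (-15)**2 = 225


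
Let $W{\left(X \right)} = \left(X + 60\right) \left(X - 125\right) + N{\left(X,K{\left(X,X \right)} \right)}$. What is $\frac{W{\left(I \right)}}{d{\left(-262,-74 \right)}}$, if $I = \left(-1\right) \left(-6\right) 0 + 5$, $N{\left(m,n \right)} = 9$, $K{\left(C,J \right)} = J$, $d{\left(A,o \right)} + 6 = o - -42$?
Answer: $\frac{7791}{38} \approx 205.03$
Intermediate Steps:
$d{\left(A,o \right)} = 36 + o$ ($d{\left(A,o \right)} = -6 + \left(o - -42\right) = -6 + \left(o + 42\right) = -6 + \left(42 + o\right) = 36 + o$)
$I = 5$ ($I = 6 \cdot 0 + 5 = 0 + 5 = 5$)
$W{\left(X \right)} = 9 + \left(-125 + X\right) \left(60 + X\right)$ ($W{\left(X \right)} = \left(X + 60\right) \left(X - 125\right) + 9 = \left(60 + X\right) \left(-125 + X\right) + 9 = \left(-125 + X\right) \left(60 + X\right) + 9 = 9 + \left(-125 + X\right) \left(60 + X\right)$)
$\frac{W{\left(I \right)}}{d{\left(-262,-74 \right)}} = \frac{-7491 + 5^{2} - 325}{36 - 74} = \frac{-7491 + 25 - 325}{-38} = \left(-7791\right) \left(- \frac{1}{38}\right) = \frac{7791}{38}$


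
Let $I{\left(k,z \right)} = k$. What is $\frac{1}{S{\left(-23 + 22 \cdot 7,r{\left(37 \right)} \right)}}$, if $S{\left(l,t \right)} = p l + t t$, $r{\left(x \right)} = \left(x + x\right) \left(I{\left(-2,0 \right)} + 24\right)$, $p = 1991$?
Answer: $\frac{1}{2911205} \approx 3.435 \cdot 10^{-7}$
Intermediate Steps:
$r{\left(x \right)} = 44 x$ ($r{\left(x \right)} = \left(x + x\right) \left(-2 + 24\right) = 2 x 22 = 44 x$)
$S{\left(l,t \right)} = t^{2} + 1991 l$ ($S{\left(l,t \right)} = 1991 l + t t = 1991 l + t^{2} = t^{2} + 1991 l$)
$\frac{1}{S{\left(-23 + 22 \cdot 7,r{\left(37 \right)} \right)}} = \frac{1}{\left(44 \cdot 37\right)^{2} + 1991 \left(-23 + 22 \cdot 7\right)} = \frac{1}{1628^{2} + 1991 \left(-23 + 154\right)} = \frac{1}{2650384 + 1991 \cdot 131} = \frac{1}{2650384 + 260821} = \frac{1}{2911205}$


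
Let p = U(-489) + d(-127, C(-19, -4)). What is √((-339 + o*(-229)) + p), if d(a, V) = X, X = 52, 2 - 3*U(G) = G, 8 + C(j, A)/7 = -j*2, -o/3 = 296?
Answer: √1829058/3 ≈ 450.81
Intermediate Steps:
o = -888 (o = -3*296 = -888)
C(j, A) = -56 - 14*j (C(j, A) = -56 + 7*(-j*2) = -56 + 7*(-2*j) = -56 - 14*j)
U(G) = ⅔ - G/3
d(a, V) = 52
p = 647/3 (p = (⅔ - ⅓*(-489)) + 52 = (⅔ + 163) + 52 = 491/3 + 52 = 647/3 ≈ 215.67)
√((-339 + o*(-229)) + p) = √((-339 - 888*(-229)) + 647/3) = √((-339 + 203352) + 647/3) = √(203013 + 647/3) = √(609686/3) = √1829058/3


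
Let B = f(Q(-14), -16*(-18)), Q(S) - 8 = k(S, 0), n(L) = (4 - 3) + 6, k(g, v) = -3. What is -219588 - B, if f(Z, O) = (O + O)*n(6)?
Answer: -223620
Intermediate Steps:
n(L) = 7 (n(L) = 1 + 6 = 7)
Q(S) = 5 (Q(S) = 8 - 3 = 5)
f(Z, O) = 14*O (f(Z, O) = (O + O)*7 = (2*O)*7 = 14*O)
B = 4032 (B = 14*(-16*(-18)) = 14*288 = 4032)
-219588 - B = -219588 - 1*4032 = -219588 - 4032 = -223620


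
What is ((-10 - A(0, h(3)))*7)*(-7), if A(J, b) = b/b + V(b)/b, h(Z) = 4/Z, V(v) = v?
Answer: 588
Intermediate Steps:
A(J, b) = 2 (A(J, b) = b/b + b/b = 1 + 1 = 2)
((-10 - A(0, h(3)))*7)*(-7) = ((-10 - 1*2)*7)*(-7) = ((-10 - 2)*7)*(-7) = -12*7*(-7) = -84*(-7) = 588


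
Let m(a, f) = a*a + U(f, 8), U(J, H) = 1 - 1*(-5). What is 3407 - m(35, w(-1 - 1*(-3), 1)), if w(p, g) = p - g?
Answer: 2176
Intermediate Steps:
U(J, H) = 6 (U(J, H) = 1 + 5 = 6)
m(a, f) = 6 + a² (m(a, f) = a*a + 6 = a² + 6 = 6 + a²)
3407 - m(35, w(-1 - 1*(-3), 1)) = 3407 - (6 + 35²) = 3407 - (6 + 1225) = 3407 - 1*1231 = 3407 - 1231 = 2176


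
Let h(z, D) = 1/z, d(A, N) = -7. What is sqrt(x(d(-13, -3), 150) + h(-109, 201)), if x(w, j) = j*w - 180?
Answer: I*sqrt(14613739)/109 ≈ 35.071*I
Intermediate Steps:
x(w, j) = -180 + j*w
sqrt(x(d(-13, -3), 150) + h(-109, 201)) = sqrt((-180 + 150*(-7)) + 1/(-109)) = sqrt((-180 - 1050) - 1/109) = sqrt(-1230 - 1/109) = sqrt(-134071/109) = I*sqrt(14613739)/109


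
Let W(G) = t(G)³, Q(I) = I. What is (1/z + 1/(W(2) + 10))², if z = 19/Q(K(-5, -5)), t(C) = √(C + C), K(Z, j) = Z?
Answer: 5041/116964 ≈ 0.043099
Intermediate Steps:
t(C) = √2*√C (t(C) = √(2*C) = √2*√C)
W(G) = 2*√2*G^(3/2) (W(G) = (√2*√G)³ = 2*√2*G^(3/2))
z = -19/5 (z = 19/(-5) = 19*(-⅕) = -19/5 ≈ -3.8000)
(1/z + 1/(W(2) + 10))² = (1/(-19/5) + 1/(2*√2*2^(3/2) + 10))² = (-5/19 + 1/(2*√2*(2*√2) + 10))² = (-5/19 + 1/(8 + 10))² = (-5/19 + 1/18)² = (-71/342)² = 5041/116964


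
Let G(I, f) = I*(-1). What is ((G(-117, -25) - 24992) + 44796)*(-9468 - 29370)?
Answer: -773691798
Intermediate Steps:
G(I, f) = -I
((G(-117, -25) - 24992) + 44796)*(-9468 - 29370) = ((-1*(-117) - 24992) + 44796)*(-9468 - 29370) = ((117 - 24992) + 44796)*(-38838) = (-24875 + 44796)*(-38838) = 19921*(-38838) = -773691798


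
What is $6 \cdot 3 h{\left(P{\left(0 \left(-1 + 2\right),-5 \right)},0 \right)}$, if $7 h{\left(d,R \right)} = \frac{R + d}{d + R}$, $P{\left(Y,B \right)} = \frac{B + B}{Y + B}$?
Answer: $\frac{18}{7} \approx 2.5714$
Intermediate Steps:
$P{\left(Y,B \right)} = \frac{2 B}{B + Y}$
$h{\left(d,R \right)} = \frac{1}{7}$ ($h{\left(d,R \right)} = \frac{\left(R + d\right) \frac{1}{d + R}}{7} = \frac{\left(R + d\right) \frac{1}{R + d}}{7} = \frac{1}{7} \cdot 1 = \frac{1}{7}$)
$6 \cdot 3 h{\left(P{\left(0 \left(-1 + 2\right),-5 \right)},0 \right)} = 6 \cdot 3 \cdot \frac{1}{7} = 18 \cdot \frac{1}{7} = \frac{18}{7}$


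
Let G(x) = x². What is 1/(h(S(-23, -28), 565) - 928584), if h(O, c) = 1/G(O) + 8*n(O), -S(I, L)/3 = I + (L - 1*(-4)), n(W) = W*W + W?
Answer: -19881/15276719447 ≈ -1.3014e-6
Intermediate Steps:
n(W) = W + W² (n(W) = W² + W = W + W²)
S(I, L) = -12 - 3*I - 3*L (S(I, L) = -3*(I + (L - 1*(-4))) = -3*(I + (L + 4)) = -3*(I + (4 + L)) = -3*(4 + I + L) = -12 - 3*I - 3*L)
h(O, c) = O⁻² + 8*O*(1 + O) (h(O, c) = 1/(O²) + 8*(O*(1 + O)) = O⁻² + 8*O*(1 + O))
1/(h(S(-23, -28), 565) - 928584) = 1/((1 + 8*(-12 - 3*(-23) - 3*(-28))³*(1 + (-12 - 3*(-23) - 3*(-28))))/(-12 - 3*(-23) - 3*(-28))² - 928584) = 1/((1 + 8*(-12 + 69 + 84)³*(1 + (-12 + 69 + 84)))/(-12 + 69 + 84)² - 928584) = 1/((1 + 8*141³*(1 + 141))/141² - 928584) = 1/((1 + 8*2803221*142)/19881 - 928584) = 1/((1 + 3184459056)/19881 - 928584) = 1/((1/19881)*3184459057 - 928584) = 1/(3184459057/19881 - 928584) = 1/(-15276719447/19881) = -19881/15276719447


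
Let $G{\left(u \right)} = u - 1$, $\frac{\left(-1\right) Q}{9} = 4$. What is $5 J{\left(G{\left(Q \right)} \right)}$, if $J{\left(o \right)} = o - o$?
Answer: $0$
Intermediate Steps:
$Q = -36$ ($Q = \left(-9\right) 4 = -36$)
$G{\left(u \right)} = -1 + u$
$J{\left(o \right)} = 0$
$5 J{\left(G{\left(Q \right)} \right)} = 5 \cdot 0 = 0$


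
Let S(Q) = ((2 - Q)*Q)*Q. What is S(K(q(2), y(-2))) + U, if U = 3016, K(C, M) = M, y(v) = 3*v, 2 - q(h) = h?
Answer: 3304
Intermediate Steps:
q(h) = 2 - h
S(Q) = Q²*(2 - Q) (S(Q) = (Q*(2 - Q))*Q = Q²*(2 - Q))
S(K(q(2), y(-2))) + U = (3*(-2))²*(2 - 3*(-2)) + 3016 = (-6)²*(2 - 1*(-6)) + 3016 = 36*(2 + 6) + 3016 = 36*8 + 3016 = 288 + 3016 = 3304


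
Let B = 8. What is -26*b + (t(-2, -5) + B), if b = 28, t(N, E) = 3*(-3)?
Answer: -729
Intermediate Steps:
t(N, E) = -9
-26*b + (t(-2, -5) + B) = -26*28 + (-9 + 8) = -728 - 1 = -729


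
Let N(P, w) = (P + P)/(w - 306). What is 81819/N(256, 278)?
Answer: -572733/128 ≈ -4474.5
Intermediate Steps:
N(P, w) = 2*P/(-306 + w) (N(P, w) = (2*P)/(-306 + w) = 2*P/(-306 + w))
81819/N(256, 278) = 81819/((2*256/(-306 + 278))) = 81819/((2*256/(-28))) = 81819/((2*256*(-1/28))) = 81819/(-128/7) = 81819*(-7/128) = -572733/128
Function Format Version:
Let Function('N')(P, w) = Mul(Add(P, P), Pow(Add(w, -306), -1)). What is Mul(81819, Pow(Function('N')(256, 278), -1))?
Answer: Rational(-572733, 128) ≈ -4474.5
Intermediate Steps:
Function('N')(P, w) = Mul(2, P, Pow(Add(-306, w), -1)) (Function('N')(P, w) = Mul(Mul(2, P), Pow(Add(-306, w), -1)) = Mul(2, P, Pow(Add(-306, w), -1)))
Mul(81819, Pow(Function('N')(256, 278), -1)) = Mul(81819, Pow(Mul(2, 256, Pow(Add(-306, 278), -1)), -1)) = Mul(81819, Pow(Mul(2, 256, Pow(-28, -1)), -1)) = Mul(81819, Pow(Mul(2, 256, Rational(-1, 28)), -1)) = Mul(81819, Pow(Rational(-128, 7), -1)) = Mul(81819, Rational(-7, 128)) = Rational(-572733, 128)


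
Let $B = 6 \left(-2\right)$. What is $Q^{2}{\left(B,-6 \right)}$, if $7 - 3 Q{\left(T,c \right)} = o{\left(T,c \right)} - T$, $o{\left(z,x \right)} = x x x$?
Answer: $\frac{44521}{9} \approx 4946.8$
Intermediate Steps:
$B = -12$
$o{\left(z,x \right)} = x^{3}$ ($o{\left(z,x \right)} = x^{2} x = x^{3}$)
$Q{\left(T,c \right)} = \frac{7}{3} - \frac{c^{3}}{3} + \frac{T}{3}$ ($Q{\left(T,c \right)} = \frac{7}{3} - \frac{c^{3} - T}{3} = \frac{7}{3} + \left(- \frac{c^{3}}{3} + \frac{T}{3}\right) = \frac{7}{3} - \frac{c^{3}}{3} + \frac{T}{3}$)
$Q^{2}{\left(B,-6 \right)} = \left(\frac{7}{3} - \frac{\left(-6\right)^{3}}{3} + \frac{1}{3} \left(-12\right)\right)^{2} = \left(\frac{7}{3} - -72 - 4\right)^{2} = \left(\frac{7}{3} + 72 - 4\right)^{2} = \left(\frac{211}{3}\right)^{2} = \frac{44521}{9}$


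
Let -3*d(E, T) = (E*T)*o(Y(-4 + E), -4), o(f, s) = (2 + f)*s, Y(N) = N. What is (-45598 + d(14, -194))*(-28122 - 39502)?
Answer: 6022187696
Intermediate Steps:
o(f, s) = s*(2 + f)
d(E, T) = -E*T*(8 - 4*E)/3 (d(E, T) = -E*T*(-4*(2 + (-4 + E)))/3 = -E*T*(-4*(-2 + E))/3 = -E*T*(8 - 4*E)/3)
(-45598 + d(14, -194))*(-28122 - 39502) = (-45598 + (4/3)*14*(-194)*(-2 + 14))*(-28122 - 39502) = (-45598 + (4/3)*14*(-194)*12)*(-67624) = (-45598 - 43456)*(-67624) = -89054*(-67624) = 6022187696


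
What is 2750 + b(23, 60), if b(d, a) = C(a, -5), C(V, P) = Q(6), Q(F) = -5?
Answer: 2745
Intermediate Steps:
C(V, P) = -5
b(d, a) = -5
2750 + b(23, 60) = 2750 - 5 = 2745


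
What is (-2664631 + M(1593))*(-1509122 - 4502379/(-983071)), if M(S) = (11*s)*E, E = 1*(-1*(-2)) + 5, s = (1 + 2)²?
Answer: 3952137356584492454/983071 ≈ 4.0202e+12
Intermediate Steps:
s = 9 (s = 3² = 9)
E = 7 (E = 1*2 + 5 = 2 + 5 = 7)
M(S) = 693 (M(S) = (11*9)*7 = 99*7 = 693)
(-2664631 + M(1593))*(-1509122 - 4502379/(-983071)) = (-2664631 + 693)*(-1509122 - 4502379/(-983071)) = -2663938*(-1509122 - 4502379*(-1/983071)) = -2663938*(-1509122 + 4502379/983071) = -2663938*(-1483569571283/983071) = 3952137356584492454/983071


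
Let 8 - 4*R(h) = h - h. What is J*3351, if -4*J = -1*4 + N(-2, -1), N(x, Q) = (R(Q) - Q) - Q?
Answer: 0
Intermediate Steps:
R(h) = 2 (R(h) = 2 - (h - h)/4 = 2 - 1/4*0 = 2 + 0 = 2)
N(x, Q) = 2 - 2*Q (N(x, Q) = (2 - Q) - Q = 2 - 2*Q)
J = 0 (J = -(-1*4 + (2 - 2*(-1)))/4 = -(-4 + (2 + 2))/4 = -(-4 + 4)/4 = -1/4*0 = 0)
J*3351 = 0*3351 = 0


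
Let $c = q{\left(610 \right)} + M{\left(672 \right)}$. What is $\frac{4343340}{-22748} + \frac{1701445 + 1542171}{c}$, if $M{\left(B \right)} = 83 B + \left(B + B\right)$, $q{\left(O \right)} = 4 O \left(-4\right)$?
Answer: $- \frac{1030584419}{8416760} \approx -122.44$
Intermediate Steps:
$q{\left(O \right)} = - 16 O$
$M{\left(B \right)} = 85 B$ ($M{\left(B \right)} = 83 B + 2 B = 85 B$)
$c = 47360$ ($c = \left(-16\right) 610 + 85 \cdot 672 = -9760 + 57120 = 47360$)
$\frac{4343340}{-22748} + \frac{1701445 + 1542171}{c} = \frac{4343340}{-22748} + \frac{1701445 + 1542171}{47360} = 4343340 \left(- \frac{1}{22748}\right) + 3243616 \cdot \frac{1}{47360} = - \frac{1085835}{5687} + \frac{101363}{1480} = - \frac{1030584419}{8416760}$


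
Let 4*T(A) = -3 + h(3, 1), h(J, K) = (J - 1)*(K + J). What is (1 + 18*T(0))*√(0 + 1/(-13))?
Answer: 47*I*√13/26 ≈ 6.5177*I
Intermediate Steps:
h(J, K) = (-1 + J)*(J + K)
T(A) = 5/4 (T(A) = (-3 + (3² - 1*3 - 1*1 + 3*1))/4 = (-3 + (9 - 3 - 1 + 3))/4 = (-3 + 8)/4 = (¼)*5 = 5/4)
(1 + 18*T(0))*√(0 + 1/(-13)) = (1 + 18*(5/4))*√(0 + 1/(-13)) = (1 + 45/2)*√(0 - 1/13) = 47*√(-1/13)/2 = 47*(I*√13/13)/2 = 47*I*√13/26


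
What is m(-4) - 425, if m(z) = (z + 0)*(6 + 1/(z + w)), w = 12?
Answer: -899/2 ≈ -449.50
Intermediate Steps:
m(z) = z*(6 + 1/(12 + z)) (m(z) = (z + 0)*(6 + 1/(z + 12)) = z*(6 + 1/(12 + z)))
m(-4) - 425 = -4*(73 + 6*(-4))/(12 - 4) - 425 = -4*(73 - 24)/8 - 425 = -4*⅛*49 - 425 = -49/2 - 425 = -899/2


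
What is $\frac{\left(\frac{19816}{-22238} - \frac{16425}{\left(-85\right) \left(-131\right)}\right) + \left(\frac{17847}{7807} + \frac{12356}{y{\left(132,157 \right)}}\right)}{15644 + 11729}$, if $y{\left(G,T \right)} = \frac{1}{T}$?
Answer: $\frac{375014155120173966}{5291667212495143} \approx 70.869$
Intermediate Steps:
$\frac{\left(\frac{19816}{-22238} - \frac{16425}{\left(-85\right) \left(-131\right)}\right) + \left(\frac{17847}{7807} + \frac{12356}{y{\left(132,157 \right)}}\right)}{15644 + 11729} = \frac{\left(\frac{19816}{-22238} - \frac{16425}{\left(-85\right) \left(-131\right)}\right) + \left(\frac{17847}{7807} + \frac{12356}{\frac{1}{157}}\right)}{15644 + 11729} = \frac{\left(19816 \left(- \frac{1}{22238}\right) - \frac{16425}{11135}\right) + \left(17847 \cdot \frac{1}{7807} + 12356 \frac{1}{\frac{1}{157}}\right)}{27373} = \left(\left(- \frac{9908}{11119} - \frac{3285}{2227}\right) + \left(\frac{17847}{7807} + 12356 \cdot 157\right)\right) \frac{1}{27373} = \left(\left(- \frac{9908}{11119} - \frac{3285}{2227}\right) + \left(\frac{17847}{7807} + 1939892\right)\right) \frac{1}{27373} = \left(- \frac{58591031}{24762013} + \frac{15144754691}{7807}\right) \frac{1}{27373} = \frac{375014155120173966}{193317035491} \cdot \frac{1}{27373} = \frac{375014155120173966}{5291667212495143}$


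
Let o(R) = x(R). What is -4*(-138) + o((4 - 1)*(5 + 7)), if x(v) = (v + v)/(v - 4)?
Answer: 2217/4 ≈ 554.25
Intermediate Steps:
x(v) = 2*v/(-4 + v) (x(v) = (2*v)/(-4 + v) = 2*v/(-4 + v))
o(R) = 2*R/(-4 + R)
-4*(-138) + o((4 - 1)*(5 + 7)) = -4*(-138) + 2*((4 - 1)*(5 + 7))/(-4 + (4 - 1)*(5 + 7)) = 552 + 2*(3*12)/(-4 + 3*12) = 552 + 2*36/(-4 + 36) = 552 + 2*36/32 = 552 + 2*36*(1/32) = 552 + 9/4 = 2217/4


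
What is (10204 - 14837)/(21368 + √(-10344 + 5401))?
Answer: -98997944/456596367 + 4633*I*√4943/456596367 ≈ -0.21682 + 0.00071339*I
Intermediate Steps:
(10204 - 14837)/(21368 + √(-10344 + 5401)) = -4633/(21368 + √(-4943)) = -4633/(21368 + I*√4943)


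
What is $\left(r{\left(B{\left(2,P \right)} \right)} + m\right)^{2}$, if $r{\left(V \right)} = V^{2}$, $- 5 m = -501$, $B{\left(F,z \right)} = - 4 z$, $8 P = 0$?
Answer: $\frac{251001}{25} \approx 10040.0$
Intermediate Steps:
$P = 0$ ($P = \frac{1}{8} \cdot 0 = 0$)
$m = \frac{501}{5}$ ($m = \left(- \frac{1}{5}\right) \left(-501\right) = \frac{501}{5} \approx 100.2$)
$\left(r{\left(B{\left(2,P \right)} \right)} + m\right)^{2} = \left(\left(\left(-4\right) 0\right)^{2} + \frac{501}{5}\right)^{2} = \left(0^{2} + \frac{501}{5}\right)^{2} = \left(0 + \frac{501}{5}\right)^{2} = \left(\frac{501}{5}\right)^{2} = \frac{251001}{25}$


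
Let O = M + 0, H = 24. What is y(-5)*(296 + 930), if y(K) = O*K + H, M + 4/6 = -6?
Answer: 210872/3 ≈ 70291.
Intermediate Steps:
M = -20/3 (M = -2/3 - 6 = -20/3 ≈ -6.6667)
O = -20/3 (O = -20/3 + 0 = -20/3 ≈ -6.6667)
y(K) = 24 - 20*K/3 (y(K) = -20*K/3 + 24 = 24 - 20*K/3)
y(-5)*(296 + 930) = (24 - 20/3*(-5))*(296 + 930) = (24 + 100/3)*1226 = (172/3)*1226 = 210872/3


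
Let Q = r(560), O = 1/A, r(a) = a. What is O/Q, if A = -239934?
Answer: -1/134363040 ≈ -7.4425e-9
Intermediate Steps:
O = -1/239934 (O = 1/(-239934) = -1/239934 ≈ -4.1678e-6)
Q = 560
O/Q = -1/239934/560 = -1/239934*1/560 = -1/134363040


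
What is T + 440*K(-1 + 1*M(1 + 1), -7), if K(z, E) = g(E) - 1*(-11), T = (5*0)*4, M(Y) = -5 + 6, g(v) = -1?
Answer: 4400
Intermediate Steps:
M(Y) = 1
T = 0 (T = 0*4 = 0)
K(z, E) = 10 (K(z, E) = -1 - 1*(-11) = -1 + 11 = 10)
T + 440*K(-1 + 1*M(1 + 1), -7) = 0 + 440*10 = 0 + 4400 = 4400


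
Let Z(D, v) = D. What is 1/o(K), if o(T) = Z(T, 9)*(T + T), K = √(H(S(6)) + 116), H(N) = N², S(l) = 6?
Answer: 1/304 ≈ 0.0032895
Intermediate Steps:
K = 2*√38 (K = √(6² + 116) = √(36 + 116) = √152 = 2*√38 ≈ 12.329)
o(T) = 2*T² (o(T) = T*(T + T) = T*(2*T) = 2*T²)
1/o(K) = 1/(2*(2*√38)²) = 1/(2*152) = 1/304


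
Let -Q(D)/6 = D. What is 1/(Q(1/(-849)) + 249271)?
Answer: 283/70543695 ≈ 4.0117e-6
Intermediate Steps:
Q(D) = -6*D
1/(Q(1/(-849)) + 249271) = 1/(-6/(-849) + 249271) = 1/(-6*(-1/849) + 249271) = 1/(2/283 + 249271) = 1/(70543695/283) = 283/70543695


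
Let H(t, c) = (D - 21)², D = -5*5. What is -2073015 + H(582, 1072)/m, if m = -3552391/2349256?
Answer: -7369130854561/3552391 ≈ -2.0744e+6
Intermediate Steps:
m = -3552391/2349256 (m = -3552391*1/2349256 = -3552391/2349256 ≈ -1.5121)
D = -25
H(t, c) = 2116 (H(t, c) = (-25 - 21)² = (-46)² = 2116)
-2073015 + H(582, 1072)/m = -2073015 + 2116/(-3552391/2349256) = -2073015 + 2116*(-2349256/3552391) = -2073015 - 4971025696/3552391 = -7369130854561/3552391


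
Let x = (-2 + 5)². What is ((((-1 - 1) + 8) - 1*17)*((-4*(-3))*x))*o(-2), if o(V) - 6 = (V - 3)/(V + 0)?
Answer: -10098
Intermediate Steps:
x = 9 (x = 3² = 9)
o(V) = 6 + (-3 + V)/V (o(V) = 6 + (V - 3)/(V + 0) = 6 + (-3 + V)/V)
((((-1 - 1) + 8) - 1*17)*((-4*(-3))*x))*o(-2) = ((((-1 - 1) + 8) - 1*17)*(-4*(-3)*9))*(7 - 3/(-2)) = (((-2 + 8) - 17)*(12*9))*(7 - 3*(-½)) = ((6 - 17)*108)*(7 + 3/2) = -11*108*(17/2) = -1188*17/2 = -10098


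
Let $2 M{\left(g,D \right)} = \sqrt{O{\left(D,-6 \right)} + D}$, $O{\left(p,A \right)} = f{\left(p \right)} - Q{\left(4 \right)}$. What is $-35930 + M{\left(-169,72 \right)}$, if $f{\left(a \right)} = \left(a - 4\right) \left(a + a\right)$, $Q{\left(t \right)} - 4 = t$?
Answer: $-35930 + 4 \sqrt{154} \approx -35880.0$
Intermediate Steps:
$Q{\left(t \right)} = 4 + t$
$f{\left(a \right)} = 2 a \left(-4 + a\right)$ ($f{\left(a \right)} = \left(-4 + a\right) 2 a = 2 a \left(-4 + a\right)$)
$O{\left(p,A \right)} = -8 + 2 p \left(-4 + p\right)$ ($O{\left(p,A \right)} = 2 p \left(-4 + p\right) - \left(4 + 4\right) = 2 p \left(-4 + p\right) - 8 = -8 + 2 p \left(-4 + p\right)$)
$M{\left(g,D \right)} = \frac{\sqrt{-8 + D + 2 D \left(-4 + D\right)}}{2}$ ($M{\left(g,D \right)} = \frac{\sqrt{\left(-8 + 2 D \left(-4 + D\right)\right) + D}}{2} = \frac{\sqrt{-8 + D + 2 D \left(-4 + D\right)}}{2}$)
$-35930 + M{\left(-169,72 \right)} = -35930 + \frac{\sqrt{-8 + 72 + 2 \cdot 72 \left(-4 + 72\right)}}{2} = -35930 + \frac{\sqrt{-8 + 72 + 2 \cdot 72 \cdot 68}}{2} = -35930 + \frac{\sqrt{-8 + 72 + 9792}}{2} = -35930 + \frac{\sqrt{9856}}{2} = -35930 + \frac{8 \sqrt{154}}{2} = -35930 + 4 \sqrt{154}$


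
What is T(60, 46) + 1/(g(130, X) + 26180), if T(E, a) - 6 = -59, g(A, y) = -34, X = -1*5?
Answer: -1385737/26146 ≈ -53.000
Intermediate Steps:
X = -5
T(E, a) = -53 (T(E, a) = 6 - 59 = -53)
T(60, 46) + 1/(g(130, X) + 26180) = -53 + 1/(-34 + 26180) = -53 + 1/26146 = -1385737/26146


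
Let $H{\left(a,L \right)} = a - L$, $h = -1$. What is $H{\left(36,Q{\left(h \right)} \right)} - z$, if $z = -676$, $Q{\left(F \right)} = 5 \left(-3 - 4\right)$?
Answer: $747$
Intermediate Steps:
$Q{\left(F \right)} = -35$ ($Q{\left(F \right)} = 5 \left(-7\right) = -35$)
$H{\left(36,Q{\left(h \right)} \right)} - z = \left(36 - -35\right) - -676 = \left(36 + 35\right) + 676 = 71 + 676 = 747$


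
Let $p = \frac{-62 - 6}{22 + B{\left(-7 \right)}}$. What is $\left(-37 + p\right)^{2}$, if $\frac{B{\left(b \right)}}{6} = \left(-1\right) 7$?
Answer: $\frac{28224}{25} \approx 1129.0$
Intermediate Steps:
$B{\left(b \right)} = -42$ ($B{\left(b \right)} = 6 \left(\left(-1\right) 7\right) = 6 \left(-7\right) = -42$)
$p = \frac{17}{5}$ ($p = \frac{-62 - 6}{22 - 42} = - \frac{68}{-20} = \left(-68\right) \left(- \frac{1}{20}\right) = \frac{17}{5} \approx 3.4$)
$\left(-37 + p\right)^{2} = \left(-37 + \frac{17}{5}\right)^{2} = \left(- \frac{168}{5}\right)^{2} = \frac{28224}{25}$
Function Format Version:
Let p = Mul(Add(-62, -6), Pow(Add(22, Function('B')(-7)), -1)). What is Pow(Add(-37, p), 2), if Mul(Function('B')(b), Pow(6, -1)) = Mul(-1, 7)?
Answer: Rational(28224, 25) ≈ 1129.0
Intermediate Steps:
Function('B')(b) = -42 (Function('B')(b) = Mul(6, Mul(-1, 7)) = Mul(6, -7) = -42)
p = Rational(17, 5) (p = Mul(Add(-62, -6), Pow(Add(22, -42), -1)) = Mul(-68, Pow(-20, -1)) = Mul(-68, Rational(-1, 20)) = Rational(17, 5) ≈ 3.4000)
Pow(Add(-37, p), 2) = Pow(Add(-37, Rational(17, 5)), 2) = Pow(Rational(-168, 5), 2) = Rational(28224, 25)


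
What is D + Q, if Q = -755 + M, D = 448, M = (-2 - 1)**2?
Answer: -298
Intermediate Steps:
M = 9 (M = (-3)**2 = 9)
Q = -746 (Q = -755 + 9 = -746)
D + Q = 448 - 746 = -298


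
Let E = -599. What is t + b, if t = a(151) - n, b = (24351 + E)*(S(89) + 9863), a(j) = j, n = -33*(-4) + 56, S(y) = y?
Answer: 236379867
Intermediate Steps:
n = 188 (n = 132 + 56 = 188)
b = 236379904 (b = (24351 - 599)*(89 + 9863) = 23752*9952 = 236379904)
t = -37 (t = 151 - 1*188 = 151 - 188 = -37)
t + b = -37 + 236379904 = 236379867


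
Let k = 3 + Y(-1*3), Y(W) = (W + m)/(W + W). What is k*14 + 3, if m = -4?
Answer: 184/3 ≈ 61.333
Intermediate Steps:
Y(W) = (-4 + W)/(2*W) (Y(W) = (W - 4)/(W + W) = (-4 + W)/((2*W)) = (-4 + W)*(1/(2*W)) = (-4 + W)/(2*W))
k = 25/6 (k = 3 + (-4 - 1*3)/(2*((-1*3))) = 3 + (½)*(-4 - 3)/(-3) = 3 + (½)*(-⅓)*(-7) = 3 + 7/6 = 25/6 ≈ 4.1667)
k*14 + 3 = (25/6)*14 + 3 = 175/3 + 3 = 184/3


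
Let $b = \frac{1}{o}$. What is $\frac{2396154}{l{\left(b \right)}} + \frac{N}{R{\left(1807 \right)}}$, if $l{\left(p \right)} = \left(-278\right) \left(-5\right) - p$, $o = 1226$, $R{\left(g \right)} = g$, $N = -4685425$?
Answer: $- \frac{2676219033247}{3079379173} \approx -869.08$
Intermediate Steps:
$b = \frac{1}{1226} \approx 0.00081566$
$l{\left(p \right)} = 1390 - p$
$\frac{2396154}{l{\left(b \right)}} + \frac{N}{R{\left(1807 \right)}} = \frac{2396154}{1390 - \frac{1}{1226}} - \frac{4685425}{1807} = \frac{2396154}{\frac{1704139}{1226}} - \frac{4685425}{1807} = 2396154 \cdot \frac{1226}{1704139} - \frac{4685425}{1807} = \frac{2937684804}{1704139} - \frac{4685425}{1807} = - \frac{2676219033247}{3079379173}$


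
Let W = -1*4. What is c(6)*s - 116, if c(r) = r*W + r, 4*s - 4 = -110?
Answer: 361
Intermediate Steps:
s = -53/2 (s = 1 + (¼)*(-110) = 1 - 55/2 = -53/2 ≈ -26.500)
W = -4
c(r) = -3*r (c(r) = r*(-4) + r = -4*r + r = -3*r)
c(6)*s - 116 = -3*6*(-53/2) - 116 = -18*(-53/2) - 116 = 477 - 116 = 361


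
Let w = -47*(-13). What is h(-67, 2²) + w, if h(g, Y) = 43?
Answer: 654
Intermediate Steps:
w = 611
h(-67, 2²) + w = 43 + 611 = 654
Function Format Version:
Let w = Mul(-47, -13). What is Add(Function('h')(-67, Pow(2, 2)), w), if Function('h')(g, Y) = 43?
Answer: 654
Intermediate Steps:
w = 611
Add(Function('h')(-67, Pow(2, 2)), w) = Add(43, 611) = 654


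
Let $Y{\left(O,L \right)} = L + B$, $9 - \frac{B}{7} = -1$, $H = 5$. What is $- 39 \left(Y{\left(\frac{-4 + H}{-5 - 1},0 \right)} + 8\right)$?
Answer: $-3042$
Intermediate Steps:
$B = 70$ ($B = 63 - -7 = 63 + 7 = 70$)
$Y{\left(O,L \right)} = 70 + L$ ($Y{\left(O,L \right)} = L + 70 = 70 + L$)
$- 39 \left(Y{\left(\frac{-4 + H}{-5 - 1},0 \right)} + 8\right) = - 39 \left(\left(70 + 0\right) + 8\right) = - 39 \left(70 + 8\right) = \left(-39\right) 78 = -3042$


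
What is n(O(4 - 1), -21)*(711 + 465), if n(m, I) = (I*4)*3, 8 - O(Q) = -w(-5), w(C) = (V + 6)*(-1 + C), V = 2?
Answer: -296352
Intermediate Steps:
w(C) = -8 + 8*C (w(C) = (2 + 6)*(-1 + C) = 8*(-1 + C) = -8 + 8*C)
O(Q) = -40 (O(Q) = 8 - (-1)*(-8 + 8*(-5)) = 8 - (-1)*(-8 - 40) = 8 - (-1)*(-48) = 8 - 1*48 = 8 - 48 = -40)
n(m, I) = 12*I (n(m, I) = (4*I)*3 = 12*I)
n(O(4 - 1), -21)*(711 + 465) = (12*(-21))*(711 + 465) = -252*1176 = -296352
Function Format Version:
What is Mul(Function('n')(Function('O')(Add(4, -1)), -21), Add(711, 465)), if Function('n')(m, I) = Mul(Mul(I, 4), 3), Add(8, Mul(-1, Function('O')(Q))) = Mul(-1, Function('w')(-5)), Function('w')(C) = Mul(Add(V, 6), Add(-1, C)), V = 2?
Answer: -296352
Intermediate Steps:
Function('w')(C) = Add(-8, Mul(8, C)) (Function('w')(C) = Mul(Add(2, 6), Add(-1, C)) = Mul(8, Add(-1, C)) = Add(-8, Mul(8, C)))
Function('O')(Q) = -40 (Function('O')(Q) = Add(8, Mul(-1, Mul(-1, Add(-8, Mul(8, -5))))) = Add(8, Mul(-1, Mul(-1, Add(-8, -40)))) = Add(8, Mul(-1, Mul(-1, -48))) = Add(8, Mul(-1, 48)) = Add(8, -48) = -40)
Function('n')(m, I) = Mul(12, I) (Function('n')(m, I) = Mul(Mul(4, I), 3) = Mul(12, I))
Mul(Function('n')(Function('O')(Add(4, -1)), -21), Add(711, 465)) = Mul(Mul(12, -21), Add(711, 465)) = Mul(-252, 1176) = -296352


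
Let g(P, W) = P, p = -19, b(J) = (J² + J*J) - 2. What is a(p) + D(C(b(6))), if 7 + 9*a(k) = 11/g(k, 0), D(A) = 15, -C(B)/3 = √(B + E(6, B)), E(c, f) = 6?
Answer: 269/19 ≈ 14.158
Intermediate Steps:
b(J) = -2 + 2*J² (b(J) = (J² + J²) - 2 = 2*J² - 2 = -2 + 2*J²)
C(B) = -3*√(6 + B) (C(B) = -3*√(B + 6) = -3*√(6 + B))
a(k) = -7/9 + 11/(9*k) (a(k) = -7/9 + (11/k)/9 = -7/9 + 11/(9*k))
a(p) + D(C(b(6))) = (⅑)*(11 - 7*(-19))/(-19) + 15 = (⅑)*(-1/19)*(11 + 133) + 15 = (⅑)*(-1/19)*144 + 15 = -16/19 + 15 = 269/19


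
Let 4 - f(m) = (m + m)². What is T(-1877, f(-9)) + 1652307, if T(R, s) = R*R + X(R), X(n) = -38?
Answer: 5175398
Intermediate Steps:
f(m) = 4 - 4*m² (f(m) = 4 - (m + m)² = 4 - (2*m)² = 4 - 4*m²)
T(R, s) = -38 + R² (T(R, s) = R*R - 38 = R² - 38 = -38 + R²)
T(-1877, f(-9)) + 1652307 = (-38 + (-1877)²) + 1652307 = (-38 + 3523129) + 1652307 = 3523091 + 1652307 = 5175398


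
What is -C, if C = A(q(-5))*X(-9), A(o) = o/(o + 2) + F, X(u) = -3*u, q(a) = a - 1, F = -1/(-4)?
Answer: -189/4 ≈ -47.250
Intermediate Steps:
F = ¼ (F = -1*(-¼) = ¼ ≈ 0.25000)
q(a) = -1 + a
A(o) = ¼ + o/(2 + o) (A(o) = o/(o + 2) + ¼ = o/(2 + o) + ¼ = ¼ + o/(2 + o))
C = 189/4 (C = ((2 + 5*(-1 - 5))/(4*(2 + (-1 - 5))))*(-3*(-9)) = ((2 + 5*(-6))/(4*(2 - 6)))*27 = ((¼)*(2 - 30)/(-4))*27 = ((¼)*(-¼)*(-28))*27 = (7/4)*27 = 189/4 ≈ 47.250)
-C = -1*189/4 = -189/4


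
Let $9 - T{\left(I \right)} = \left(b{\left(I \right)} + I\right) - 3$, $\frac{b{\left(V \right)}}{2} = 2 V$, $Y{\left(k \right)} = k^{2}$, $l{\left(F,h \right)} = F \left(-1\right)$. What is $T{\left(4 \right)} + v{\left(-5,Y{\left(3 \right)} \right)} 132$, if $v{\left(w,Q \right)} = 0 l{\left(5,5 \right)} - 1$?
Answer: $-140$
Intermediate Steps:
$l{\left(F,h \right)} = - F$
$v{\left(w,Q \right)} = -1$ ($v{\left(w,Q \right)} = 0 \left(\left(-1\right) 5\right) - 1 = 0 \left(-5\right) - 1 = 0 - 1 = -1$)
$b{\left(V \right)} = 4 V$ ($b{\left(V \right)} = 2 \cdot 2 V = 4 V$)
$T{\left(I \right)} = 12 - 5 I$ ($T{\left(I \right)} = 9 - \left(\left(4 I + I\right) - 3\right) = 9 - \left(5 I - 3\right) = 9 - \left(-3 + 5 I\right) = 12 - 5 I$)
$T{\left(4 \right)} + v{\left(-5,Y{\left(3 \right)} \right)} 132 = \left(12 - 20\right) - 132 = -8 - 132 = -140$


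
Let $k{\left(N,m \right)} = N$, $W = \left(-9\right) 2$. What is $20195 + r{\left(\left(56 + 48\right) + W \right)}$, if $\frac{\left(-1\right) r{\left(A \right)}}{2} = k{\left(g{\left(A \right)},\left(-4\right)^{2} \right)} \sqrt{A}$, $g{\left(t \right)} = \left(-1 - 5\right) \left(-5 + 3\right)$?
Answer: $20195 - 24 \sqrt{86} \approx 19972.0$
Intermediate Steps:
$W = -18$
$g{\left(t \right)} = 12$ ($g{\left(t \right)} = \left(-6\right) \left(-2\right) = 12$)
$r{\left(A \right)} = - 24 \sqrt{A}$ ($r{\left(A \right)} = - 2 \cdot 12 \sqrt{A} = - 24 \sqrt{A}$)
$20195 + r{\left(\left(56 + 48\right) + W \right)} = 20195 - 24 \sqrt{\left(56 + 48\right) - 18} = 20195 - 24 \sqrt{104 - 18} = 20195 - 24 \sqrt{86}$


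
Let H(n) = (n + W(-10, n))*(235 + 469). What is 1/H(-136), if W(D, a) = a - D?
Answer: -1/184448 ≈ -5.4216e-6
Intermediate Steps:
H(n) = 7040 + 1408*n (H(n) = (n + (n - 1*(-10)))*(235 + 469) = (n + (n + 10))*704 = (n + (10 + n))*704 = (10 + 2*n)*704 = 7040 + 1408*n)
1/H(-136) = 1/(7040 + 1408*(-136)) = 1/(7040 - 191488) = 1/(-184448) = -1/184448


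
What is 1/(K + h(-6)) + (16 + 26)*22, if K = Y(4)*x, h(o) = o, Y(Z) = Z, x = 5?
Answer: 12937/14 ≈ 924.07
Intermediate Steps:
K = 20 (K = 4*5 = 20)
1/(K + h(-6)) + (16 + 26)*22 = 1/(20 - 6) + (16 + 26)*22 = 1/14 + 42*22 = 1/14 + 924 = 12937/14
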